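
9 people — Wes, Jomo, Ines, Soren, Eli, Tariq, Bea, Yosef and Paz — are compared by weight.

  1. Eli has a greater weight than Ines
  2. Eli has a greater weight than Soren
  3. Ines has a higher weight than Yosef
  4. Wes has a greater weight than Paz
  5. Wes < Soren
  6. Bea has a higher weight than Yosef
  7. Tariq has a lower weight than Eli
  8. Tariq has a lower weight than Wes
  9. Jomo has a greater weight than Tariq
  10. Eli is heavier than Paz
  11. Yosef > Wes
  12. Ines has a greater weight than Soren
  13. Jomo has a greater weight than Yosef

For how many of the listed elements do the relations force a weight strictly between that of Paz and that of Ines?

3

The relations place Paz below Ines. An element lies strictly between them when it is forced above Paz and also forced below Ines.
Above Paz: {Wes, Yosef, Soren, Bea, Jomo, Eli}. Below Ines: {Tariq, Wes, Yosef, Soren}.
Intersection: {Wes, Yosef, Soren} — 3.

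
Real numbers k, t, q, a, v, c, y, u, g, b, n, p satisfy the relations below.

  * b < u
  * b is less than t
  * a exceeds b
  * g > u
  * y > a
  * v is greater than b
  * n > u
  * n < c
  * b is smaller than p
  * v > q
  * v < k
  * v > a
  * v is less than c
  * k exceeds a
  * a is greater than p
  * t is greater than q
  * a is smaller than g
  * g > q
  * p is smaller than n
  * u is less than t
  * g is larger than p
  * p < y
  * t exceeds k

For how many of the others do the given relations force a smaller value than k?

Directly below k: a, v.
One step further: q, b, p (5 so far).
No other element is forced below k by the given relations, so the count is 5.

5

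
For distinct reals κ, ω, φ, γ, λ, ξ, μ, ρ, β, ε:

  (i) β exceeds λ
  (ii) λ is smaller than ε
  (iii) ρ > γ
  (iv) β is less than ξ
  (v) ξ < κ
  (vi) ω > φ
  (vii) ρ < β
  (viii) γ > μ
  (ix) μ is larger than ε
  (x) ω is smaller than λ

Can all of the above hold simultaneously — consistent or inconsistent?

The single ordering φ < ω < λ < ε < μ < γ < ρ < β < ξ < κ satisfies every listed relation, so no contradiction arises.

consistent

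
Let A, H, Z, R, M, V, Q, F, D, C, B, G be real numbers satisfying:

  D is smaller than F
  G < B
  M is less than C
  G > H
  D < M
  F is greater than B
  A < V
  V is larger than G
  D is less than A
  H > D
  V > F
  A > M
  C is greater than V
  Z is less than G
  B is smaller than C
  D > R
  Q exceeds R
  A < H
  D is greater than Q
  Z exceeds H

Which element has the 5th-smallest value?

The consecutive relations fix a unique order: R < Q < D < M < A < H < Z < G < B < F < V < C.
The 5th smallest is A.

A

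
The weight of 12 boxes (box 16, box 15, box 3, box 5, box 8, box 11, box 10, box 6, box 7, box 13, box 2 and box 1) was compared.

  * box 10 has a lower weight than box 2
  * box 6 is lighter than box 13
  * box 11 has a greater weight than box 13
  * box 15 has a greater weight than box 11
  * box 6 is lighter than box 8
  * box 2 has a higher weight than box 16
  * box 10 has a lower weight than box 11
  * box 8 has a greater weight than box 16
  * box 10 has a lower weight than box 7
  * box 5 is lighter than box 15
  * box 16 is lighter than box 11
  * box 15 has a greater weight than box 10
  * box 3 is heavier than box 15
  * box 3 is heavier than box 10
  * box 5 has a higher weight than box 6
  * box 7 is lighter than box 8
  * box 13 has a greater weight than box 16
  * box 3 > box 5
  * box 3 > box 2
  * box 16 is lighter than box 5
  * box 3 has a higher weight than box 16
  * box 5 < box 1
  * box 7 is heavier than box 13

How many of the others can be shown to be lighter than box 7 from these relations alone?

The elements the relations force below box 7 are box 16, box 6, box 13, box 10 — no chain reaches any other.
That is 4.

4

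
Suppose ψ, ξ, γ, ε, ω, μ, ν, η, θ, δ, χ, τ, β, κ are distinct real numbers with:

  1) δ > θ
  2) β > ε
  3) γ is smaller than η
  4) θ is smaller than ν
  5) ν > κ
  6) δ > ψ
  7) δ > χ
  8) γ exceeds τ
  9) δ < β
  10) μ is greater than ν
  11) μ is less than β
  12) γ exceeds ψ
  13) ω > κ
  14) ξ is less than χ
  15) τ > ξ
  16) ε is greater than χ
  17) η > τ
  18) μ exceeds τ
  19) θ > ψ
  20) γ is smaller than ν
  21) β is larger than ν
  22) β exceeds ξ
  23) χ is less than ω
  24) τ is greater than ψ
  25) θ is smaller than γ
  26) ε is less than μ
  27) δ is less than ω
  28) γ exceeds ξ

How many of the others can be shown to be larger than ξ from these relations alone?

10

From ξ the given relations immediately reach τ, χ, γ, β.
From those, ε, δ, ν, ω, η, μ — 10 in total.
No other element is forced above ξ by the given relations, so the count is 10.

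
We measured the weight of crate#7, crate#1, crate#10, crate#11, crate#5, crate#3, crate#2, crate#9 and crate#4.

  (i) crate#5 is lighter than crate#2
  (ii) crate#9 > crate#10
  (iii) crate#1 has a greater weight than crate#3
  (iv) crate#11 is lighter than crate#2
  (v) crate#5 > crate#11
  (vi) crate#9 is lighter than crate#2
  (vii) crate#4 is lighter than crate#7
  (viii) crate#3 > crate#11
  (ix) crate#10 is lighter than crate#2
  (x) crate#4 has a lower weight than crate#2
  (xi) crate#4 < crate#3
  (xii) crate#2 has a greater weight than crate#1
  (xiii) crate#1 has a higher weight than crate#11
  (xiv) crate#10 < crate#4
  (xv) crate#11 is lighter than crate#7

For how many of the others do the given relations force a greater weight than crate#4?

From crate#4 the given relations immediately reach crate#7, crate#3, crate#2.
From those, crate#1 — 4 in total.
No other element is forced above crate#4 by the given relations, so the count is 4.

4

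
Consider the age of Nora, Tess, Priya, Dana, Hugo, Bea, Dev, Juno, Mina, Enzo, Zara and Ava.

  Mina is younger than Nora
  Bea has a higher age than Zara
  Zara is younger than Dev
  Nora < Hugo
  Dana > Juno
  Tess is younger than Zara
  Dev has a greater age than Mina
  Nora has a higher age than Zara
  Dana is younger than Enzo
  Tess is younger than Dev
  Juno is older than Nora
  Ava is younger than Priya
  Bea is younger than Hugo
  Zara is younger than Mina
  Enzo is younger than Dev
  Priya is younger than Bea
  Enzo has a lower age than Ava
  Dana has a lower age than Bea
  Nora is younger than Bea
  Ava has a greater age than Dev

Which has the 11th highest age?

Zara

Chaining the given pairs: Tess < Zara < Mina < Nora < Juno < Dana < Enzo < Dev < Ava < Priya < Bea < Hugo.
Counting 11 from the largest end gives Zara.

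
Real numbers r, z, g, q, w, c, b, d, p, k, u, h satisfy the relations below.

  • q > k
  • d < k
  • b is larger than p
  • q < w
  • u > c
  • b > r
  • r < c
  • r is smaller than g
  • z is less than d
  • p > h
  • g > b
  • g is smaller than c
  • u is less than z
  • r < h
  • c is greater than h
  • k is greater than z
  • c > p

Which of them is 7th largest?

Chaining the given pairs: r < h < p < b < g < c < u < z < d < k < q < w.
Counting 7 from the largest end gives c.

c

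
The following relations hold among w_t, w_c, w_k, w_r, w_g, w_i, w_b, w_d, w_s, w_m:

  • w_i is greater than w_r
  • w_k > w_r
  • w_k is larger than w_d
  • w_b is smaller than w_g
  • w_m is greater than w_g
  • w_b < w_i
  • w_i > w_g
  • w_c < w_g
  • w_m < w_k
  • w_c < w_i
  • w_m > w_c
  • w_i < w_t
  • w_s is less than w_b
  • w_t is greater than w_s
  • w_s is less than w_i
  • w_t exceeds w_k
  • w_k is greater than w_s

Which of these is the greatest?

w_d is not greatest since w_d < w_k; w_s is not greatest since w_s < w_i; w_c is not greatest since w_c < w_g; w_b is not greatest since w_b < w_i; w_g is not greatest since w_g < w_m; w_m is not greatest since w_m < w_k; w_r is not greatest since w_r < w_i; w_k is not greatest since w_k < w_t; w_i is not greatest since w_i < w_t.
Only w_t has nothing above it, so w_t is the greatest.

w_t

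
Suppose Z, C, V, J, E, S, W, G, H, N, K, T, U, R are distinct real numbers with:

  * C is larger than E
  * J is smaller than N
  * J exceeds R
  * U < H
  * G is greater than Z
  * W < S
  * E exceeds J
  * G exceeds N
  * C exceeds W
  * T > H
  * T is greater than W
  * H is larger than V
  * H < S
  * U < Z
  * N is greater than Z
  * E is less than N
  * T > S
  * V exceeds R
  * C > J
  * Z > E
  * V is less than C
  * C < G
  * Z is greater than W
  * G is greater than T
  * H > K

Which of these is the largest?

G

K is not greatest since K < H; R is not greatest since R < J; U is not greatest since U < H; J is not greatest since J < E; V is not greatest since V < H; H is not greatest since H < S; W is not greatest since W < T; E is not greatest since E < Z; C is not greatest since C < G; S is not greatest since S < T; Z is not greatest since Z < N; N is not greatest since N < G; T is not greatest since T < G.
Only G has nothing above it, so G is the largest.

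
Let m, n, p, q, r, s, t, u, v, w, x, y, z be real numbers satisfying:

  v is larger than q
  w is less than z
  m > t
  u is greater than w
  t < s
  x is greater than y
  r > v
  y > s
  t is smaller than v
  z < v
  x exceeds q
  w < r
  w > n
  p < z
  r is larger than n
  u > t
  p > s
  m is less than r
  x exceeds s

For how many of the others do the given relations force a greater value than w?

The elements the relations force above w are z, u, v, r — no chain reaches any other.
That is 4.

4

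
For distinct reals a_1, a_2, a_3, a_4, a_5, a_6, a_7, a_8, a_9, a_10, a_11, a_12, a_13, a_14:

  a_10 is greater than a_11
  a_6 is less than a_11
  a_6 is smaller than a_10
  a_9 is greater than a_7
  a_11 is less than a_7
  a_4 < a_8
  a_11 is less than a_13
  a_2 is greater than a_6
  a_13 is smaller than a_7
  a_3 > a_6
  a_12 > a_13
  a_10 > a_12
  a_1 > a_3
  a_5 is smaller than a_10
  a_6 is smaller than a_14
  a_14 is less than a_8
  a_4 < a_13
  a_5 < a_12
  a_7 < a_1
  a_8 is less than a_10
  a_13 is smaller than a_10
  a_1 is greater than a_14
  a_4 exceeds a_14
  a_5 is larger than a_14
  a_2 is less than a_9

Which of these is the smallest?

a_11 is not least since a_6 < a_11; a_14 is not least since a_6 < a_14; a_4 is not least since a_14 < a_4; a_5 is not least since a_14 < a_5; a_2 is not least since a_6 < a_2; a_3 is not least since a_6 < a_3; a_13 is not least since a_4 < a_13; a_7 is not least since a_11 < a_7; a_12 is not least since a_5 < a_12; a_9 is not least since a_2 < a_9; a_1 is not least since a_14 < a_1; a_8 is not least since a_4 < a_8; a_10 is not least since a_8 < a_10.
Only a_6 has nothing below it, so a_6 is the smallest.

a_6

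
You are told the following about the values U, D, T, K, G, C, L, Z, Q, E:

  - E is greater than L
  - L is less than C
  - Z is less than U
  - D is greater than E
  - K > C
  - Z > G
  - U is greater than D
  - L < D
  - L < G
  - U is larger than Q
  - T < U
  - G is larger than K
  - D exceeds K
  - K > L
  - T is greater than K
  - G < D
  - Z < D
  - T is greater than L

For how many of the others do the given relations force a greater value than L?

From L the given relations immediately reach C, K, G, T, E, D.
From those, Z, U — 8 in total.
No other element is forced above L by the given relations, so the count is 8.

8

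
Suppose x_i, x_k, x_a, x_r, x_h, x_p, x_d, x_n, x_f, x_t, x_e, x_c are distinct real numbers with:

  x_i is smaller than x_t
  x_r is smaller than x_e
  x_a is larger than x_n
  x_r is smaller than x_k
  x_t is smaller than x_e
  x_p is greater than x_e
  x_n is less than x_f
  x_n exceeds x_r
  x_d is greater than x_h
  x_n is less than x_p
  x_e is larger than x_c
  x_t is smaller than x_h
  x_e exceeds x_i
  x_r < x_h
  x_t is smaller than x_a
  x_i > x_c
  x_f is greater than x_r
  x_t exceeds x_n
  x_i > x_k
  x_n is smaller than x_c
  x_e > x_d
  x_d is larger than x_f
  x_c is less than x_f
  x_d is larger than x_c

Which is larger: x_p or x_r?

x_p

x_r < x_n and x_n < x_c give x_r < x_c.
With x_c < x_i: x_r < x_n < x_c < x_i.
Then x_i < x_t extends the chain to x_t.
Then x_t < x_h extends the chain to x_h.
Then x_h < x_d extends the chain to x_d.
With x_d < x_e: x_r < x_n < x_c < x_i < x_t < x_h < x_d < x_e.
Then x_e < x_p extends the chain to x_p.
So x_r < x_p; x_p is the larger of the two.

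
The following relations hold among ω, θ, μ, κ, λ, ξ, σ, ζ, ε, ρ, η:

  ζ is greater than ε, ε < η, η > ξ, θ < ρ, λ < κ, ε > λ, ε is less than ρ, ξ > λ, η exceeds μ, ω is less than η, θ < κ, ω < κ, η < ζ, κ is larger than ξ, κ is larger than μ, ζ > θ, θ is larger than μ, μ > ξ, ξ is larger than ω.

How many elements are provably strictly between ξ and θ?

1

The relations place ξ below θ. An element lies strictly between them when it is forced above ξ and also forced below θ.
Above ξ: {μ, η, ζ, κ, ρ}. Below θ: {ω, λ, μ}.
Intersection: {μ} — 1.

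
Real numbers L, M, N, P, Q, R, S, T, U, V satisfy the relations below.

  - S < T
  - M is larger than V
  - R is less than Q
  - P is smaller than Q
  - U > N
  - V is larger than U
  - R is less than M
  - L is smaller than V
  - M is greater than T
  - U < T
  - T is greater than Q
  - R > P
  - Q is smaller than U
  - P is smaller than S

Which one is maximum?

N is not greatest since N < U; P is not greatest since P < S; S is not greatest since S < T; R is not greatest since R < Q; Q is not greatest since Q < U; U is not greatest since U < T; L is not greatest since L < V; V is not greatest since V < M; T is not greatest since T < M.
Only M has nothing above it, so M is the maximum.

M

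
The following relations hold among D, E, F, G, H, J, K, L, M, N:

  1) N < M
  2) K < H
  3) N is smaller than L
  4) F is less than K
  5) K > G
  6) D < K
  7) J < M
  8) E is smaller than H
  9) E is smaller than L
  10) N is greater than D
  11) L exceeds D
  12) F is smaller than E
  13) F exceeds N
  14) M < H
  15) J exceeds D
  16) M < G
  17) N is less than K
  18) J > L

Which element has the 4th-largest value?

Chaining the given pairs: D < N < F < E < L < J < M < G < K < H.
The 4th largest is M.

M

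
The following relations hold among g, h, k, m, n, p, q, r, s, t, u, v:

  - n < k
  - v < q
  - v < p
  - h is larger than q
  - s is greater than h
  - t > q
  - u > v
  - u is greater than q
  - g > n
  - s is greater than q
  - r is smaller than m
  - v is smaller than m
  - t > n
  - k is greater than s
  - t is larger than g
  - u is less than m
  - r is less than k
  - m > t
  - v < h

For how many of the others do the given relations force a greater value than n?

Directly above n: g, t, k.
One step further: m (4 so far).
No other element is forced above n by the given relations, so the count is 4.

4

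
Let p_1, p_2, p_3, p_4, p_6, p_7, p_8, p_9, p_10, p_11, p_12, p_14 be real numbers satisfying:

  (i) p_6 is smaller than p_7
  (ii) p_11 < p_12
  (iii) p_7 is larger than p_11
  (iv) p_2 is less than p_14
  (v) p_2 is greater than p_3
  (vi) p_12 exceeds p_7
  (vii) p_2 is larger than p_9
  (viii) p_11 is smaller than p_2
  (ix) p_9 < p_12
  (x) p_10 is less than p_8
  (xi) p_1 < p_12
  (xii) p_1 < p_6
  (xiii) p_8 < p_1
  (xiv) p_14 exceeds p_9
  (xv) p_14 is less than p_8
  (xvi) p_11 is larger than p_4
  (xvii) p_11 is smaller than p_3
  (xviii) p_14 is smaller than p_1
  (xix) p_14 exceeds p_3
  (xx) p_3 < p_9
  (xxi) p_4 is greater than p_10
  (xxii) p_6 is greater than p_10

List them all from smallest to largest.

Each adjacent pair is fixed by a given relation: p_10 < p_4; p_4 < p_11; p_11 < p_3; p_3 < p_9; p_9 < p_2; p_2 < p_14; p_14 < p_8; p_8 < p_1; p_1 < p_6; p_6 < p_7; p_7 < p_12. Chaining them end to end gives the full order.

p_10 < p_4 < p_11 < p_3 < p_9 < p_2 < p_14 < p_8 < p_1 < p_6 < p_7 < p_12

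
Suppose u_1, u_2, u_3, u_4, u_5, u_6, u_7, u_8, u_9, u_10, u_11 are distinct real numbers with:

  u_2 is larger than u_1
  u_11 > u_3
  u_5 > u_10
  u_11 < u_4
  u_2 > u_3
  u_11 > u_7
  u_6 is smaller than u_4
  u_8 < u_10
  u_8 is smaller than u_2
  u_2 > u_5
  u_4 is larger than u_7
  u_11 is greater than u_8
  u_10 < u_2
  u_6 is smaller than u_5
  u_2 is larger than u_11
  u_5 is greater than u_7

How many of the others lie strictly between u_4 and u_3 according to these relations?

1

The relations place u_3 below u_4. An element lies strictly between them when it is forced above u_3 and also forced below u_4.
Above u_3: {u_11, u_2}. Below u_4: {u_6, u_8, u_7, u_11}.
Intersection: {u_11} — 1.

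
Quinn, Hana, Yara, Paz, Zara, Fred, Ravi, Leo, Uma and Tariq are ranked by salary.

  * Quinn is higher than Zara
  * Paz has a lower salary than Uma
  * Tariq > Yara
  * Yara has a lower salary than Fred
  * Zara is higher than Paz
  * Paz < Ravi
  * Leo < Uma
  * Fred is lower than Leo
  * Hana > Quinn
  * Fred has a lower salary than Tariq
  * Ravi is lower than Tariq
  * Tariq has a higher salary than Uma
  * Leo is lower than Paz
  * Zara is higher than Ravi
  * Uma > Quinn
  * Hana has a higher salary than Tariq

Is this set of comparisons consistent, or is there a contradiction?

consistent

The single ordering Yara < Fred < Leo < Paz < Ravi < Zara < Quinn < Uma < Tariq < Hana satisfies every listed relation, so no contradiction arises.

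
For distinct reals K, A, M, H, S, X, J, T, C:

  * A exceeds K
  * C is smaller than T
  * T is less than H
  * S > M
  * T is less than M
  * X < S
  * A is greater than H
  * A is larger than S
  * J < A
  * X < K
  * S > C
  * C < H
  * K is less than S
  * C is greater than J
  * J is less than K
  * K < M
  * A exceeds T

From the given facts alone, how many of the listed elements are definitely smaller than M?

The elements the relations force below M are J, X, C, K, T — no chain reaches any other.
That is 5.

5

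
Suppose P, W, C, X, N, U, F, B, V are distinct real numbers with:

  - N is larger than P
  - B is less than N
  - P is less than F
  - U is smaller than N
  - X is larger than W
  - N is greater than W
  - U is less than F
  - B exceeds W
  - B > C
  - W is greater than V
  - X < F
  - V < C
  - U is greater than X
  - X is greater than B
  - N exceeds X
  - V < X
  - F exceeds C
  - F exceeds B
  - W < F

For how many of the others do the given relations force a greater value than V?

7

Directly above V: C, W, X.
One step further: B, U, F, N (7 so far).
Nothing else is reachable above V; 7 in all.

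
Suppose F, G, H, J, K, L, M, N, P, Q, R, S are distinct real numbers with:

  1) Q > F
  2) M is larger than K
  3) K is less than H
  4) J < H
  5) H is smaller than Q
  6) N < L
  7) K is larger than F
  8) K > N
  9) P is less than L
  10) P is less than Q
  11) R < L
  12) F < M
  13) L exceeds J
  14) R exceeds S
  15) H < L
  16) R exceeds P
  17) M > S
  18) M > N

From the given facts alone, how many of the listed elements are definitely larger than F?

5

The elements the relations force above F are K, H, Q, M, L — no chain reaches any other.
That is 5.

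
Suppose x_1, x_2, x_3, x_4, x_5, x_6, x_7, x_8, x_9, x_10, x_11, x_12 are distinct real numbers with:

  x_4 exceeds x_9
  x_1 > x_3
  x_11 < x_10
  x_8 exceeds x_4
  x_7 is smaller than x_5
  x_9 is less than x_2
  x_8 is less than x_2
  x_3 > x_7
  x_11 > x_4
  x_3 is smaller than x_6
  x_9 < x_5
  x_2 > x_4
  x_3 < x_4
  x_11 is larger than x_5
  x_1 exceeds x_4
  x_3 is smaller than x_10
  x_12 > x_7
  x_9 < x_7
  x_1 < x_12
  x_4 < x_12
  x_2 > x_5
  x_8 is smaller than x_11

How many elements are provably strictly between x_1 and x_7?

2

The relations place x_7 below x_1. An element lies strictly between them when it is forced above x_7 and also forced below x_1.
Above x_7: {x_3, x_5, x_4, x_8, x_2, x_6, x_11, x_10, x_12}. Below x_1: {x_9, x_3, x_4}.
Intersection: {x_3, x_4} — 2.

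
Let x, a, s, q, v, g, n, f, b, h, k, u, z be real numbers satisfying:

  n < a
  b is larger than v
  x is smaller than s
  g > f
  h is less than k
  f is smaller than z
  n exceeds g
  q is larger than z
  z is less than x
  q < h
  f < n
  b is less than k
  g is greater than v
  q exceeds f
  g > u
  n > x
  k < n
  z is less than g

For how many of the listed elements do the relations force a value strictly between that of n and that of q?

2

Chaining upward from q reaches: h, k, a.
Chaining downward from n reaches: f, u, z, v, b, g, h, k, x.
Strictly between q and n are those in both lists: h, k — 2 elements.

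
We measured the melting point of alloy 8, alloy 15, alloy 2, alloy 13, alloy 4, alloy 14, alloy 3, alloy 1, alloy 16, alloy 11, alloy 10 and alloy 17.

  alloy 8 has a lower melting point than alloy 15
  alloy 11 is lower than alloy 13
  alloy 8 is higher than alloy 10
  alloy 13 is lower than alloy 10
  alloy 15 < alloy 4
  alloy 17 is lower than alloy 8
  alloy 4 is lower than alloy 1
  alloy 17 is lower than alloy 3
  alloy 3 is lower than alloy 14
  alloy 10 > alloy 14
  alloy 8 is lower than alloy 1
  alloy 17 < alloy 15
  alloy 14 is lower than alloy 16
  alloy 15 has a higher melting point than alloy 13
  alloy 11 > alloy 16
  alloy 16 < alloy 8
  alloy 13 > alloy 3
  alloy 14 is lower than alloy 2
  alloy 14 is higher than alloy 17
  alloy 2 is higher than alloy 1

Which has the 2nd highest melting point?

alloy 1

Chaining the given pairs: alloy 17 < alloy 3 < alloy 14 < alloy 16 < alloy 11 < alloy 13 < alloy 10 < alloy 8 < alloy 15 < alloy 4 < alloy 1 < alloy 2.
Counting 2 from the largest end gives alloy 1.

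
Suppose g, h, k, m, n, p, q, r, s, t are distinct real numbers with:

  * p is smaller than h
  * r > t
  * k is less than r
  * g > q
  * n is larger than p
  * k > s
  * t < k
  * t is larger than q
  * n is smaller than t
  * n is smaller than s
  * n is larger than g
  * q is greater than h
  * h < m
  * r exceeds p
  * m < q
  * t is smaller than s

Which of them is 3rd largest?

Piecing the relations together gives one ordering: p < h < m < q < g < n < t < s < k < r.
Counting 3 from the largest end gives s.

s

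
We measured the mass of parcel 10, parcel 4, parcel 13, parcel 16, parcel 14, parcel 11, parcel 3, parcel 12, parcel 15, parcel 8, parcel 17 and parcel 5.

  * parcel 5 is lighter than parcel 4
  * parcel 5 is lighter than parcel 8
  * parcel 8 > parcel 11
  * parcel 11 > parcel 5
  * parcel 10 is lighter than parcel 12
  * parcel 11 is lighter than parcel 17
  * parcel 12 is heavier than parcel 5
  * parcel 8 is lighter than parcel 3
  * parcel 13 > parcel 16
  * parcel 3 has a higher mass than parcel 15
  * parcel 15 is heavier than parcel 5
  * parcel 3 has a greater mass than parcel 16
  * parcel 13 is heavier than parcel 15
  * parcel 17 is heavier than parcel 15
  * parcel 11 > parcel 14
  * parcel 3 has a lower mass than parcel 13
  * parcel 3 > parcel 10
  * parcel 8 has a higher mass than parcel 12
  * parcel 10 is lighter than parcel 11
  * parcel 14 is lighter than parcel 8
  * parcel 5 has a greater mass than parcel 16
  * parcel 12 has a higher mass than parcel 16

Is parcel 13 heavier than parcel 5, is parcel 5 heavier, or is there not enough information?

parcel 13

parcel 5 < parcel 11 and parcel 11 < parcel 8 give parcel 5 < parcel 8.
Then parcel 8 < parcel 3 extends the chain to parcel 3.
With parcel 3 < parcel 13: parcel 5 < parcel 11 < parcel 8 < parcel 3 < parcel 13.
So parcel 13 is heavier.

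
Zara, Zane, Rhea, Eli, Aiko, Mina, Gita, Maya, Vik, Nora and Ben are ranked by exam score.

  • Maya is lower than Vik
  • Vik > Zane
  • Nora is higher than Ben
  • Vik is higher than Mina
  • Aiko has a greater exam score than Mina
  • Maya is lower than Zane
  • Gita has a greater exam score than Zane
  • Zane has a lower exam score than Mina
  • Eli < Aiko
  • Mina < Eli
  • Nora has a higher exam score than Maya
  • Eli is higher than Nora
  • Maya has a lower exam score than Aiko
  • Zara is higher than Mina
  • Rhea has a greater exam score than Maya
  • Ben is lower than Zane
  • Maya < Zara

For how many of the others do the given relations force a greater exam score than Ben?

Directly above Ben: Zane, Nora.
One step further: Mina, Eli, Vik, Gita (6 so far).
One step further: Aiko, Zara (8 so far).
Nothing else is reachable above Ben; 8 in all.

8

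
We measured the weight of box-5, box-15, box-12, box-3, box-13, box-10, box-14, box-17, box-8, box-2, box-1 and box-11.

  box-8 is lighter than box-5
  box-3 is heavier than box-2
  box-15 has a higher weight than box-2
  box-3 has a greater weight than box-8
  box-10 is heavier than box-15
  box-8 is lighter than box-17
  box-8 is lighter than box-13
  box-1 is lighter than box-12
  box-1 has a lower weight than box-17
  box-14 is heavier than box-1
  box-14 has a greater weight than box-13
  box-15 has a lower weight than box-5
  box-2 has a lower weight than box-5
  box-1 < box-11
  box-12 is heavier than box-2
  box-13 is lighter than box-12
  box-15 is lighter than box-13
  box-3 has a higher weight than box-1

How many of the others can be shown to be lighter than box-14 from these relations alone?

5

Directly below box-14: box-1, box-13.
One step further: box-8, box-15 (4 so far).
One step further: box-2 (5 so far).
No other element is forced below box-14 by the given relations, so the count is 5.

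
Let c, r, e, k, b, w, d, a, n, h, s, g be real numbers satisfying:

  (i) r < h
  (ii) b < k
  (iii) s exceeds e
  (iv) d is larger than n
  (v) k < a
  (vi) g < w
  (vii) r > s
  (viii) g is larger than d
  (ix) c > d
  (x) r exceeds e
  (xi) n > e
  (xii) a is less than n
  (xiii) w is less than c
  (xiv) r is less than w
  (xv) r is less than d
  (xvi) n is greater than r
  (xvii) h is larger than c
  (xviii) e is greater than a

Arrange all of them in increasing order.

The consecutive links are each given: b < k; k < a; a < e; e < s; s < r; r < n; n < d; d < g; g < w; w < c; c < h.

b < k < a < e < s < r < n < d < g < w < c < h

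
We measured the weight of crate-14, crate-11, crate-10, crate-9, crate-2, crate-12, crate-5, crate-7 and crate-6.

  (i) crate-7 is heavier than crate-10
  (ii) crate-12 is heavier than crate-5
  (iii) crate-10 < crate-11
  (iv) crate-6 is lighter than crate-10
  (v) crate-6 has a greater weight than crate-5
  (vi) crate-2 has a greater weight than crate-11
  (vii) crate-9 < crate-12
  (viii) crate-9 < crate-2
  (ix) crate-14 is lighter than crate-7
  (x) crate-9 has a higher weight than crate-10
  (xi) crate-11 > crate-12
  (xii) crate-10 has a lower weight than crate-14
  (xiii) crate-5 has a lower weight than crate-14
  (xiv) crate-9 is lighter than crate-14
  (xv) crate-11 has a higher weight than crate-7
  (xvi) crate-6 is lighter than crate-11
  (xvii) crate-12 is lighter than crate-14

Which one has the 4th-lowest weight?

crate-9

The consecutive relations fix a unique order: crate-5 < crate-6 < crate-10 < crate-9 < crate-12 < crate-14 < crate-7 < crate-11 < crate-2.
The 4th smallest is crate-9.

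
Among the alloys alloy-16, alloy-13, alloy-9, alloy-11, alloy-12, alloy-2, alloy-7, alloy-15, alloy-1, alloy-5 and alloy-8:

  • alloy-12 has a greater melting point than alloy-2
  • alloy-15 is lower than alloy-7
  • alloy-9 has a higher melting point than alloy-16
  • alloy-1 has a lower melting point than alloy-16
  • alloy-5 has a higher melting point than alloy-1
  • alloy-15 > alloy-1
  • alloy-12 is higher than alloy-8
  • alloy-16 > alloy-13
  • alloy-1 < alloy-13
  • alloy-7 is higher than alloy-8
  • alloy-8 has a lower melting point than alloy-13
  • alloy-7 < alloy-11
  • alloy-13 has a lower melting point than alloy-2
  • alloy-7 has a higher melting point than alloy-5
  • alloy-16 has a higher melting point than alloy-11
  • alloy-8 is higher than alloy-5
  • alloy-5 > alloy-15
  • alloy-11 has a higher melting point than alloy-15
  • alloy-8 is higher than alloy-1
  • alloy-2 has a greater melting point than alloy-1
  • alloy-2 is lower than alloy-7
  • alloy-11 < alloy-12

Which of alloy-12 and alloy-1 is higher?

Chaining the given relations: alloy-1 < alloy-15 < alloy-5 < alloy-8 < alloy-13 < alloy-2 < alloy-7 < alloy-11 < alloy-12.
So alloy-1 < alloy-12; alloy-12 is the higher of the two.

alloy-12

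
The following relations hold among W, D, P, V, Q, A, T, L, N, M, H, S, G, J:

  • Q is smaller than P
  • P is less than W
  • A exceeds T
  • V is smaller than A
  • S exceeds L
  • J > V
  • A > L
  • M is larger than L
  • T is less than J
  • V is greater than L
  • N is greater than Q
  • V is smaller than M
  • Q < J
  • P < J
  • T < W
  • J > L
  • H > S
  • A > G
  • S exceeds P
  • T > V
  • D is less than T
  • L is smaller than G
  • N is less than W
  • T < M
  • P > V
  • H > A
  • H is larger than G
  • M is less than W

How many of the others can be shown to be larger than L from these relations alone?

10

From L the given relations immediately reach V, G, M, S, A, J.
From those, T, P, W, H — 10 in total.
No other element is forced above L by the given relations, so the count is 10.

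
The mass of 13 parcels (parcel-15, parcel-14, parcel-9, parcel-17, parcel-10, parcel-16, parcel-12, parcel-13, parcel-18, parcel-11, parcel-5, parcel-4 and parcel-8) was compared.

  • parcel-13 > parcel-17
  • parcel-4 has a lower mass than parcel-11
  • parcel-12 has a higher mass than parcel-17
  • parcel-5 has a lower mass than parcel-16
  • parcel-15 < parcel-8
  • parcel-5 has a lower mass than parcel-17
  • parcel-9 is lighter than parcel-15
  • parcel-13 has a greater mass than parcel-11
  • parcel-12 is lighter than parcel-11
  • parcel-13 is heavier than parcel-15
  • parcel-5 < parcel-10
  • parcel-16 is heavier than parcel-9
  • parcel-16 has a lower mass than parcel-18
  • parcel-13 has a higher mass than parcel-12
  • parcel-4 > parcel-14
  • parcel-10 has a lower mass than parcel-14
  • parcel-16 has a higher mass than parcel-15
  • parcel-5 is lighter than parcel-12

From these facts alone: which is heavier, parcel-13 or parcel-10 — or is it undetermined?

parcel-10 < parcel-14 < parcel-4 < parcel-11 < parcel-13, by transitivity through parcel-14, parcel-4, parcel-11.
So parcel-13 is heavier.

parcel-13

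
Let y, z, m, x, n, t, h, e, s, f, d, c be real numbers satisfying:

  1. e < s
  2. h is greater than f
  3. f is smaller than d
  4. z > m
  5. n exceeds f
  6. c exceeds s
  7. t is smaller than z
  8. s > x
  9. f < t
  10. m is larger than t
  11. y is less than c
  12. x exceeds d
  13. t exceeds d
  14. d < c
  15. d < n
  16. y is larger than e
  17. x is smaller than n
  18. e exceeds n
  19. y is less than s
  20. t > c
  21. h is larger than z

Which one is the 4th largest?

t

Chaining the given pairs: f < d < x < n < e < y < s < c < t < m < z < h.
The 4th largest is t.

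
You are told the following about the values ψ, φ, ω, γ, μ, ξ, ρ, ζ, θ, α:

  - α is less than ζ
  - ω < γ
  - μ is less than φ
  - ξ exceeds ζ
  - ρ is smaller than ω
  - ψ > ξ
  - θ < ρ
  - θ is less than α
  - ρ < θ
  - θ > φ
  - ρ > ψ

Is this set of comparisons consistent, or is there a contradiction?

inconsistent

We have ρ < θ stated directly, yet also θ < α < ζ < ξ < ψ < ρ by chaining the others — so θ < ρ. Contradiction.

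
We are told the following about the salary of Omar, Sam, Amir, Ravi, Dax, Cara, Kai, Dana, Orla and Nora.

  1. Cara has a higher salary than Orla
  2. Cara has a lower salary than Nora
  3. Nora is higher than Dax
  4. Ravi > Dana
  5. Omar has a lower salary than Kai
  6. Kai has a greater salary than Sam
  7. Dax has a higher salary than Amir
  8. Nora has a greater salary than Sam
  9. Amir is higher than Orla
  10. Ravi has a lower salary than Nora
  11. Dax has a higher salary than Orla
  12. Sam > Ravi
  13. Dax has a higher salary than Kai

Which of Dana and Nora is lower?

Dana < Ravi and Ravi < Sam give Dana < Sam.
Then Sam < Kai extends the chain to Kai.
Then Kai < Dax extends the chain to Dax.
With Dax < Nora: Dana < Ravi < Sam < Kai < Dax < Nora.
So Dana < Nora; Dana is the lower of the two.

Dana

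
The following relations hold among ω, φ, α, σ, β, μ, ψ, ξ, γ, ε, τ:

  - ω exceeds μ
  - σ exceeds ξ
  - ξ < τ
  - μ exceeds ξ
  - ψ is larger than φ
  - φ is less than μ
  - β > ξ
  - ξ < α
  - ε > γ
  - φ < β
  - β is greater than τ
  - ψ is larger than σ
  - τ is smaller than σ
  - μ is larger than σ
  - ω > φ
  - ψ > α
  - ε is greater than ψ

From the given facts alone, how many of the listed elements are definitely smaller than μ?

Directly below μ: φ, ξ, σ.
One step further: τ (4 so far).
No other element is forced below μ by the given relations, so the count is 4.

4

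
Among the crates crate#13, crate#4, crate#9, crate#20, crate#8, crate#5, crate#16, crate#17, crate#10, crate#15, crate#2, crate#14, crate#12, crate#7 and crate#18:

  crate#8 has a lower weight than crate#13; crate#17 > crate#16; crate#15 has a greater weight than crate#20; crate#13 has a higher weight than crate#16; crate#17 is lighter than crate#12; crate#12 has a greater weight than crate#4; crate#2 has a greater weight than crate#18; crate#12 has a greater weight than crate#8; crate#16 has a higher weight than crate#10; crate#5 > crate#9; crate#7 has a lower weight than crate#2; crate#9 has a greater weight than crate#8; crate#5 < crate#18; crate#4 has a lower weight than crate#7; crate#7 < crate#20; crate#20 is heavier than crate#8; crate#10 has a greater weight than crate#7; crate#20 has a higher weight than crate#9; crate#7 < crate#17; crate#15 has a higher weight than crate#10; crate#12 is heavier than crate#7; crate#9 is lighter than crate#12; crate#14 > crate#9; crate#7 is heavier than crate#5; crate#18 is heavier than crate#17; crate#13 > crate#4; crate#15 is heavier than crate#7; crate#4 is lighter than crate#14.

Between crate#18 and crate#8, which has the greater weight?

Link the given pairs in sequence: crate#8 < crate#9; crate#9 < crate#5; crate#5 < crate#7; crate#7 < crate#10; crate#10 < crate#16; crate#16 < crate#17; crate#17 < crate#18.
Together: crate#8 < crate#9 < crate#5 < crate#7 < crate#10 < crate#16 < crate#17 < crate#18.
So crate#8 < crate#18; crate#18 is the heavier of the two.

crate#18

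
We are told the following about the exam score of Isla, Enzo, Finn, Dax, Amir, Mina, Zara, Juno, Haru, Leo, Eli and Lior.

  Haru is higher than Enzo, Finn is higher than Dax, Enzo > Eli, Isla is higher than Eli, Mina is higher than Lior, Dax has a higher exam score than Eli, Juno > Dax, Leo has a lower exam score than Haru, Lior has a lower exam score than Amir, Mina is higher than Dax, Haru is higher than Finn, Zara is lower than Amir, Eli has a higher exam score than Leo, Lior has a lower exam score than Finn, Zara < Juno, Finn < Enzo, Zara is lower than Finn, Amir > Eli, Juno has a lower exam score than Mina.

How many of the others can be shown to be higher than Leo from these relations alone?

9

From Leo the given relations immediately reach Eli, Haru.
From those, Dax, Amir, Isla, Enzo — 6 in total.
From those, Finn, Juno, Mina — 9 in total.
Nothing else is reachable above Leo; 9 in all.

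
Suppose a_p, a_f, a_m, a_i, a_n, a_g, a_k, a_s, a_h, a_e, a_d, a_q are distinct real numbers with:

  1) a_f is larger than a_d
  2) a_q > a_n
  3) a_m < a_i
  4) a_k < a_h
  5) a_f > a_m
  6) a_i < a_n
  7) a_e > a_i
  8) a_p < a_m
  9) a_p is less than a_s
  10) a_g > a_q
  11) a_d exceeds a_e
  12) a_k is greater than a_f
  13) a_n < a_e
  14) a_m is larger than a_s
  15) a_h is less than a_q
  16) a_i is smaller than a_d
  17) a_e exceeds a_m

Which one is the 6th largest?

The consecutive relations fix a unique order: a_p < a_s < a_m < a_i < a_n < a_e < a_d < a_f < a_k < a_h < a_q < a_g.
Counting 6 from the largest end gives a_d.

a_d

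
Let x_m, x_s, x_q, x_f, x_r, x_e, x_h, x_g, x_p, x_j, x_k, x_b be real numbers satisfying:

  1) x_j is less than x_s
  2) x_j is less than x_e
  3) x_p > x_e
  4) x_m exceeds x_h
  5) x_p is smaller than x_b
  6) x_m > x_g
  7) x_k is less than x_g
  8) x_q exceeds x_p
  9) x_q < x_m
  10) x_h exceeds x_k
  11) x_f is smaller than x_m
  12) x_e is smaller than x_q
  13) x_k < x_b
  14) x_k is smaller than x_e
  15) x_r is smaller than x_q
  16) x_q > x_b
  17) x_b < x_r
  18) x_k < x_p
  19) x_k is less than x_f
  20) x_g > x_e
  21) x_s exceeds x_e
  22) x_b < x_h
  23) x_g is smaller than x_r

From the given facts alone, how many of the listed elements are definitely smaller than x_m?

Directly below x_m: x_f, x_g, x_q, x_h.
One step further: x_k, x_e, x_p, x_b, x_r (9 so far).
One step further: x_j (10 so far).
No other element is forced below x_m by the given relations, so the count is 10.

10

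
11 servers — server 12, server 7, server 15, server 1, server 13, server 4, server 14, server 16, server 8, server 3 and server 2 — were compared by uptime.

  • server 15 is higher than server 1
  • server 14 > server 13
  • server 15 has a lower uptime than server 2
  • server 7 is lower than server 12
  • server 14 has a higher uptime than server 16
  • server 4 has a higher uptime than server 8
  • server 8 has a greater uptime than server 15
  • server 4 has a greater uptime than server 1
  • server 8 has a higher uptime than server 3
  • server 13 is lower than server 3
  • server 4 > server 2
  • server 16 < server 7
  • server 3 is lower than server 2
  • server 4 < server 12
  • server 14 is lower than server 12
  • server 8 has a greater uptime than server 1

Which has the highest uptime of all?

Chaining downward from server 12: directly below it, server 14, server 4, server 7; then server 13, server 1, server 16, server 8, server 2; then server 3, server 15.
That covers every other element, and nothing is given above server 12, so server 12 is the highest uptime.

server 12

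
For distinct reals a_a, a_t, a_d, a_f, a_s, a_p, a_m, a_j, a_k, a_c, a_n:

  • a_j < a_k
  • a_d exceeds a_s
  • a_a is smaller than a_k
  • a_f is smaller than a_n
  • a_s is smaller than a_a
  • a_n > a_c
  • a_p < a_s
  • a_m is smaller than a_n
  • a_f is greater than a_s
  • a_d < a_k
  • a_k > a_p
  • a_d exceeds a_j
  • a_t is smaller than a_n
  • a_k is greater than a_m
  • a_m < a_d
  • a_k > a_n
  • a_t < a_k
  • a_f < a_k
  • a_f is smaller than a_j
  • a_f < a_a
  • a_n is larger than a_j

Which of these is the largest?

Chaining downward from a_k: directly below it, a_t, a_p, a_m, a_f, a_j, a_d, a_n, a_a; then a_c, a_s.
That covers every other element, and nothing is given above a_k, so a_k is the largest.

a_k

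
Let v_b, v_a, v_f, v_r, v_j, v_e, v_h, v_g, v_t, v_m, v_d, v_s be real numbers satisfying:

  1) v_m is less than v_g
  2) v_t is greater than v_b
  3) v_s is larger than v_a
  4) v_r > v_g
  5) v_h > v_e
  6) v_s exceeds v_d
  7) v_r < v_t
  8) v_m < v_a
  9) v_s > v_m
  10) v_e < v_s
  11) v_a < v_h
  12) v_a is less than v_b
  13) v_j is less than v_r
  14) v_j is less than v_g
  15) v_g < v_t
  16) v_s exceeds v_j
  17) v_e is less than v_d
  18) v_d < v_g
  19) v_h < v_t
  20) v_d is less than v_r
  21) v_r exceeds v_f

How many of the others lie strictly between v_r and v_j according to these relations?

Chaining upward from v_j reaches: v_g, v_s, v_t.
Chaining downward from v_r reaches: v_e, v_f, v_d, v_m, v_g.
Strictly between v_j and v_r are those in both lists: v_g — 1 element.

1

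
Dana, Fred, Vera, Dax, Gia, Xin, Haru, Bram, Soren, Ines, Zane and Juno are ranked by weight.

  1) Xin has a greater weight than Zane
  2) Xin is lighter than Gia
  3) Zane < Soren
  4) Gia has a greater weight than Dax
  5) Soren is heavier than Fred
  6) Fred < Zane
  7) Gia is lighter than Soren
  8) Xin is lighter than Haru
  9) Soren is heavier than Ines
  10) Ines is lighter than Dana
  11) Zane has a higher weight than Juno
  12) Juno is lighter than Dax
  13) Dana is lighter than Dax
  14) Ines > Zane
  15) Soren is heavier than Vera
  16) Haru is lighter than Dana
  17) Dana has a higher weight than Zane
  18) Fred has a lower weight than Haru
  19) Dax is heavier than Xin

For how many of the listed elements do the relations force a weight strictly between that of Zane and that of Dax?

4

The relations place Zane below Dax. An element lies strictly between them when it is forced above Zane and also forced below Dax.
Above Zane: {Xin, Haru, Ines, Dana, Gia, Soren}. Below Dax: {Juno, Fred, Xin, Haru, Ines, Dana}.
Intersection: {Xin, Haru, Ines, Dana} — 4.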